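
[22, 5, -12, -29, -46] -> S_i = 22 + -17*i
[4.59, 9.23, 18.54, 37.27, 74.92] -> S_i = 4.59*2.01^i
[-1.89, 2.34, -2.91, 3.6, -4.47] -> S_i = -1.89*(-1.24)^i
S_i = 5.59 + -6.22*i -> [5.59, -0.63, -6.85, -13.07, -19.29]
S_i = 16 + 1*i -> [16, 17, 18, 19, 20]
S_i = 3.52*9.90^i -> [3.52, 34.85, 345.0, 3415.45, 33812.98]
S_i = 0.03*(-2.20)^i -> [0.03, -0.07, 0.15, -0.32, 0.7]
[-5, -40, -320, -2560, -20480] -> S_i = -5*8^i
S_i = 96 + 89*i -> [96, 185, 274, 363, 452]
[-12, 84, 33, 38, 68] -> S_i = Random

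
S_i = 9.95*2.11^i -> [9.95, 20.99, 44.3, 93.47, 197.22]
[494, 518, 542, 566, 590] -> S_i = 494 + 24*i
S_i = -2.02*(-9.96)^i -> [-2.02, 20.12, -200.39, 1995.86, -19878.73]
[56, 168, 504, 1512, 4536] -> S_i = 56*3^i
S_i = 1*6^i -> [1, 6, 36, 216, 1296]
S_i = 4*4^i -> [4, 16, 64, 256, 1024]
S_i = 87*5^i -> [87, 435, 2175, 10875, 54375]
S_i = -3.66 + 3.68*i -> [-3.66, 0.02, 3.7, 7.38, 11.06]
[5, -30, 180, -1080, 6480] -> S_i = 5*-6^i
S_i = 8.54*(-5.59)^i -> [8.54, -47.74, 266.86, -1491.74, 8338.83]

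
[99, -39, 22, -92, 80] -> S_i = Random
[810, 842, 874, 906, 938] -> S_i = 810 + 32*i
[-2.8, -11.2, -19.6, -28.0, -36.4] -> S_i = -2.80 + -8.40*i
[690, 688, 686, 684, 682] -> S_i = 690 + -2*i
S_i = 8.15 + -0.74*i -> [8.15, 7.41, 6.67, 5.93, 5.19]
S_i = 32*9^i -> [32, 288, 2592, 23328, 209952]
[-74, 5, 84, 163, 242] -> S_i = -74 + 79*i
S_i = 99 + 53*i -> [99, 152, 205, 258, 311]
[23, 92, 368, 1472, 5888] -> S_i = 23*4^i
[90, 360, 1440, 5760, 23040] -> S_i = 90*4^i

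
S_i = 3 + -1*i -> [3, 2, 1, 0, -1]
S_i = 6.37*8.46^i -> [6.37, 53.89, 455.91, 3857.01, 32630.29]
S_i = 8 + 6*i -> [8, 14, 20, 26, 32]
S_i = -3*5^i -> [-3, -15, -75, -375, -1875]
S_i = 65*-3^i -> [65, -195, 585, -1755, 5265]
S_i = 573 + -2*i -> [573, 571, 569, 567, 565]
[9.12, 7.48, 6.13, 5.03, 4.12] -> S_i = 9.12*0.82^i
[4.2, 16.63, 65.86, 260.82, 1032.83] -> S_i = 4.20*3.96^i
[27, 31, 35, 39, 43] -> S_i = 27 + 4*i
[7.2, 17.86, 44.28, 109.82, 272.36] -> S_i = 7.20*2.48^i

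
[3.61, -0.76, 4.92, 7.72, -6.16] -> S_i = Random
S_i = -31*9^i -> [-31, -279, -2511, -22599, -203391]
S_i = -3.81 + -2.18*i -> [-3.81, -5.99, -8.17, -10.35, -12.53]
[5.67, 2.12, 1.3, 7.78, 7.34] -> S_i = Random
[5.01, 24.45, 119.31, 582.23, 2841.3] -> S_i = 5.01*4.88^i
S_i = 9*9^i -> [9, 81, 729, 6561, 59049]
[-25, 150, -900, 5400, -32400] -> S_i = -25*-6^i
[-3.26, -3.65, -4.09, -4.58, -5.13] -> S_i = -3.26*1.12^i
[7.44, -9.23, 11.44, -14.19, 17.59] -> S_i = 7.44*(-1.24)^i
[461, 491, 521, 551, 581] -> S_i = 461 + 30*i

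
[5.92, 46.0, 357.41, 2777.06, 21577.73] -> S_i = 5.92*7.77^i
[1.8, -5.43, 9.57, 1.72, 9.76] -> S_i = Random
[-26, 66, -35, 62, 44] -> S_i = Random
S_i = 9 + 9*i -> [9, 18, 27, 36, 45]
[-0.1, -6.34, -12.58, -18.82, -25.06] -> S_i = -0.10 + -6.24*i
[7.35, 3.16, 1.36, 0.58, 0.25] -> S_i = 7.35*0.43^i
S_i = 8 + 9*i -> [8, 17, 26, 35, 44]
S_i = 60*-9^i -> [60, -540, 4860, -43740, 393660]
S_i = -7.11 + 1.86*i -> [-7.11, -5.25, -3.39, -1.53, 0.33]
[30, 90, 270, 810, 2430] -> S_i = 30*3^i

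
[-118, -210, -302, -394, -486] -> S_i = -118 + -92*i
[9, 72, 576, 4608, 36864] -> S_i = 9*8^i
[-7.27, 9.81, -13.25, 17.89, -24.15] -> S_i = -7.27*(-1.35)^i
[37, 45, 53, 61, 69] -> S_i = 37 + 8*i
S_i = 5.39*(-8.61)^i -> [5.39, -46.41, 399.57, -3440.32, 29621.11]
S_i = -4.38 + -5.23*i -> [-4.38, -9.61, -14.84, -20.07, -25.3]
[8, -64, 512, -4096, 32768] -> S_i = 8*-8^i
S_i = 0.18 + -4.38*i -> [0.18, -4.2, -8.58, -12.96, -17.34]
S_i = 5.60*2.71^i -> [5.6, 15.18, 41.13, 111.45, 302.04]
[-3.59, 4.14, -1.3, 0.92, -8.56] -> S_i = Random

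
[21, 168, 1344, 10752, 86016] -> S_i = 21*8^i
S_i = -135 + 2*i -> [-135, -133, -131, -129, -127]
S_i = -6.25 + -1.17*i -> [-6.25, -7.42, -8.59, -9.76, -10.93]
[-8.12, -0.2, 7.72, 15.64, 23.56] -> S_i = -8.12 + 7.92*i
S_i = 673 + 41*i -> [673, 714, 755, 796, 837]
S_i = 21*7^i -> [21, 147, 1029, 7203, 50421]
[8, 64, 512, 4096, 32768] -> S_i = 8*8^i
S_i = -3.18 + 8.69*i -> [-3.18, 5.51, 14.2, 22.89, 31.58]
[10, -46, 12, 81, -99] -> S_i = Random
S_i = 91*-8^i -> [91, -728, 5824, -46592, 372736]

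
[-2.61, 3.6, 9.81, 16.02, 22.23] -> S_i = -2.61 + 6.21*i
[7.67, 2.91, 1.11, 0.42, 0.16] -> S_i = 7.67*0.38^i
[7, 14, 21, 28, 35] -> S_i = 7 + 7*i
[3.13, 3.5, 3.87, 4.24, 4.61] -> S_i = 3.13 + 0.37*i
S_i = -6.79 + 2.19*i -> [-6.79, -4.6, -2.41, -0.22, 1.97]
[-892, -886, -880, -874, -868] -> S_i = -892 + 6*i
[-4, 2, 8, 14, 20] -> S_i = -4 + 6*i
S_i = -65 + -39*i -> [-65, -104, -143, -182, -221]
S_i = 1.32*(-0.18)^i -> [1.32, -0.24, 0.04, -0.01, 0.0]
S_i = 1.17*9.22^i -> [1.17, 10.79, 99.46, 917.02, 8454.92]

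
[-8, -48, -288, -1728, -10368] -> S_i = -8*6^i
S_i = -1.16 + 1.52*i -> [-1.16, 0.36, 1.88, 3.4, 4.92]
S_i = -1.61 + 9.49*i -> [-1.61, 7.88, 17.37, 26.86, 36.35]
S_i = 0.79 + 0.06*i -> [0.79, 0.85, 0.91, 0.97, 1.03]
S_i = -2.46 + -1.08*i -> [-2.46, -3.54, -4.62, -5.7, -6.78]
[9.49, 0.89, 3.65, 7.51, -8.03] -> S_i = Random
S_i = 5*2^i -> [5, 10, 20, 40, 80]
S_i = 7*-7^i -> [7, -49, 343, -2401, 16807]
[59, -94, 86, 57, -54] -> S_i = Random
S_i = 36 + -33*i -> [36, 3, -30, -63, -96]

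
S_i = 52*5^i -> [52, 260, 1300, 6500, 32500]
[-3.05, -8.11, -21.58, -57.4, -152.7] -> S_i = -3.05*2.66^i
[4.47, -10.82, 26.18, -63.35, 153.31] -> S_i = 4.47*(-2.42)^i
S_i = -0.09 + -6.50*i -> [-0.09, -6.59, -13.09, -19.59, -26.09]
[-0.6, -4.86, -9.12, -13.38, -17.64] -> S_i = -0.60 + -4.26*i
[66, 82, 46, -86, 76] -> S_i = Random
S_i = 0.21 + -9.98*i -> [0.21, -9.77, -19.75, -29.73, -39.71]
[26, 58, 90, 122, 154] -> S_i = 26 + 32*i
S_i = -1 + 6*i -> [-1, 5, 11, 17, 23]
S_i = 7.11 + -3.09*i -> [7.11, 4.02, 0.93, -2.16, -5.25]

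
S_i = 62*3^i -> [62, 186, 558, 1674, 5022]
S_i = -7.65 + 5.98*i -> [-7.65, -1.67, 4.31, 10.29, 16.27]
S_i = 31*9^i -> [31, 279, 2511, 22599, 203391]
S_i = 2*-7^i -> [2, -14, 98, -686, 4802]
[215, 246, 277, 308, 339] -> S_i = 215 + 31*i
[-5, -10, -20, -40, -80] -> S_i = -5*2^i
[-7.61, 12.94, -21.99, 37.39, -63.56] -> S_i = -7.61*(-1.70)^i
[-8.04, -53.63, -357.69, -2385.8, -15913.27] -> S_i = -8.04*6.67^i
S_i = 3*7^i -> [3, 21, 147, 1029, 7203]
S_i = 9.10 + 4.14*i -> [9.1, 13.24, 17.38, 21.52, 25.66]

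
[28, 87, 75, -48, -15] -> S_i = Random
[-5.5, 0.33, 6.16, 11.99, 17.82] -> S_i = -5.50 + 5.83*i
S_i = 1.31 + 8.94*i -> [1.31, 10.25, 19.19, 28.13, 37.07]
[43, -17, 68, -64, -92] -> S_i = Random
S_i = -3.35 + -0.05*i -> [-3.35, -3.4, -3.45, -3.5, -3.55]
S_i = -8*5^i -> [-8, -40, -200, -1000, -5000]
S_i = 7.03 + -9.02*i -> [7.03, -1.99, -11.01, -20.03, -29.05]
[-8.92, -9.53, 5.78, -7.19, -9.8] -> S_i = Random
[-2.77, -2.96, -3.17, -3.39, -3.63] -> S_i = -2.77*1.07^i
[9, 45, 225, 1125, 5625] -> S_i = 9*5^i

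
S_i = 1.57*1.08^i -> [1.57, 1.7, 1.83, 1.98, 2.14]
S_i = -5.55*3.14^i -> [-5.55, -17.43, -54.72, -171.82, -539.53]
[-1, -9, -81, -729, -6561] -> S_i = -1*9^i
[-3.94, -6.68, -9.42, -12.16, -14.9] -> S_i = -3.94 + -2.74*i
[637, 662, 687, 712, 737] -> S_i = 637 + 25*i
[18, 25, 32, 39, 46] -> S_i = 18 + 7*i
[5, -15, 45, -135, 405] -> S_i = 5*-3^i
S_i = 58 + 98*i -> [58, 156, 254, 352, 450]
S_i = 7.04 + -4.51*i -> [7.04, 2.53, -1.98, -6.49, -11.0]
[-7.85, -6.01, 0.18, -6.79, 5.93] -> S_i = Random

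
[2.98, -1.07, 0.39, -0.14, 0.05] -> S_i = 2.98*(-0.36)^i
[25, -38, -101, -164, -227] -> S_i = 25 + -63*i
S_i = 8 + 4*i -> [8, 12, 16, 20, 24]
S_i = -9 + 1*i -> [-9, -8, -7, -6, -5]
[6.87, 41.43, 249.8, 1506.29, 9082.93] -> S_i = 6.87*6.03^i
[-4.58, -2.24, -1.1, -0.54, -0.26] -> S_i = -4.58*0.49^i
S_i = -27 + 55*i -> [-27, 28, 83, 138, 193]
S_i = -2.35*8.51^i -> [-2.35, -20.0, -170.19, -1448.29, -12324.98]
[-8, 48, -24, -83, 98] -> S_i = Random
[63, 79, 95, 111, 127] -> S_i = 63 + 16*i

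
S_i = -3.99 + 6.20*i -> [-3.99, 2.21, 8.41, 14.61, 20.81]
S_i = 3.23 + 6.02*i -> [3.23, 9.25, 15.27, 21.29, 27.31]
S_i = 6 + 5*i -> [6, 11, 16, 21, 26]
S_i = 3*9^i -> [3, 27, 243, 2187, 19683]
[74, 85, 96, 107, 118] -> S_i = 74 + 11*i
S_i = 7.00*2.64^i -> [7.0, 18.48, 48.79, 128.8, 340.03]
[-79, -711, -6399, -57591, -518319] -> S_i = -79*9^i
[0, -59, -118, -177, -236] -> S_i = 0 + -59*i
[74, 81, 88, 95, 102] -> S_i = 74 + 7*i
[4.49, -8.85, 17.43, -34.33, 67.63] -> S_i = 4.49*(-1.97)^i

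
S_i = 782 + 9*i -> [782, 791, 800, 809, 818]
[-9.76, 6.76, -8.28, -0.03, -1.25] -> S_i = Random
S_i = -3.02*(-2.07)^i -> [-3.02, 6.25, -12.94, 26.79, -55.45]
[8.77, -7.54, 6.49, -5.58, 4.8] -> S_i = 8.77*(-0.86)^i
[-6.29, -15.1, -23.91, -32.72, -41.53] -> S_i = -6.29 + -8.81*i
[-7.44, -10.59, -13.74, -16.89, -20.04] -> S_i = -7.44 + -3.15*i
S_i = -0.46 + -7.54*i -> [-0.46, -8.0, -15.54, -23.08, -30.62]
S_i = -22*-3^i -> [-22, 66, -198, 594, -1782]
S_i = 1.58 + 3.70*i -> [1.58, 5.28, 8.98, 12.68, 16.38]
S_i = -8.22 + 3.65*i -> [-8.22, -4.57, -0.92, 2.73, 6.38]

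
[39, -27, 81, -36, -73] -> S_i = Random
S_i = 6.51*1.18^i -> [6.51, 7.68, 9.06, 10.7, 12.62]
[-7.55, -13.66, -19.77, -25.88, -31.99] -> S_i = -7.55 + -6.11*i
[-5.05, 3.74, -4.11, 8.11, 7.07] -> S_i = Random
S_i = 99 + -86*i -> [99, 13, -73, -159, -245]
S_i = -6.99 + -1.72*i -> [-6.99, -8.71, -10.43, -12.15, -13.87]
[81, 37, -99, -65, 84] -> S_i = Random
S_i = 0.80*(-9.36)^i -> [0.8, -7.49, 70.09, -656.02, 6140.35]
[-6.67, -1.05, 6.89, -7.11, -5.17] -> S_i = Random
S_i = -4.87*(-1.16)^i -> [-4.87, 5.65, -6.55, 7.6, -8.82]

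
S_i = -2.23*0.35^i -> [-2.23, -0.78, -0.27, -0.1, -0.03]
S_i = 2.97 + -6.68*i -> [2.97, -3.71, -10.39, -17.07, -23.75]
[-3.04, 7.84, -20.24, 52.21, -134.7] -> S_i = -3.04*(-2.58)^i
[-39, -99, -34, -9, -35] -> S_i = Random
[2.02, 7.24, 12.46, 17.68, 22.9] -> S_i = 2.02 + 5.22*i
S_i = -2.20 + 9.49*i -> [-2.2, 7.29, 16.78, 26.27, 35.76]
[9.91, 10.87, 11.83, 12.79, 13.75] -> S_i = 9.91 + 0.96*i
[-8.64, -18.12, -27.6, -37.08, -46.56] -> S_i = -8.64 + -9.48*i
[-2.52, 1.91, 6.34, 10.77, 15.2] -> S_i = -2.52 + 4.43*i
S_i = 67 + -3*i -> [67, 64, 61, 58, 55]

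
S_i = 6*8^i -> [6, 48, 384, 3072, 24576]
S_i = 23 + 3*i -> [23, 26, 29, 32, 35]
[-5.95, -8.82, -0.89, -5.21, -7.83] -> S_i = Random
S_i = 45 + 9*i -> [45, 54, 63, 72, 81]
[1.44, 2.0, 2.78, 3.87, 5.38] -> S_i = 1.44*1.39^i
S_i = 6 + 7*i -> [6, 13, 20, 27, 34]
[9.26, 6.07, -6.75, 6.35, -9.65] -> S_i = Random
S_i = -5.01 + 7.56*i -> [-5.01, 2.55, 10.11, 17.67, 25.23]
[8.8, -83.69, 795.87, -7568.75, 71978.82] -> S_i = 8.80*(-9.51)^i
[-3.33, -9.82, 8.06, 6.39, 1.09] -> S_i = Random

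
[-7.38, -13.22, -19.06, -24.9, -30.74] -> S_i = -7.38 + -5.84*i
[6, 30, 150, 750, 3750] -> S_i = 6*5^i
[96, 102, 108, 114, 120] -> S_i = 96 + 6*i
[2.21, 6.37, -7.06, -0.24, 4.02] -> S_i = Random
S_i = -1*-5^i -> [-1, 5, -25, 125, -625]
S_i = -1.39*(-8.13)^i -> [-1.39, 11.3, -91.87, 746.94, -6072.63]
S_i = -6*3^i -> [-6, -18, -54, -162, -486]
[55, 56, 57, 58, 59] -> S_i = 55 + 1*i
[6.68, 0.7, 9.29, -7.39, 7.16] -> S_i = Random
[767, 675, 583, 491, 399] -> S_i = 767 + -92*i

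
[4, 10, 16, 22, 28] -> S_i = 4 + 6*i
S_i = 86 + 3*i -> [86, 89, 92, 95, 98]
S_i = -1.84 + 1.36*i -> [-1.84, -0.48, 0.88, 2.24, 3.6]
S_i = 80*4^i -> [80, 320, 1280, 5120, 20480]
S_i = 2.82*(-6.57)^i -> [2.82, -18.53, 121.73, -799.73, 5254.25]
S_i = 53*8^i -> [53, 424, 3392, 27136, 217088]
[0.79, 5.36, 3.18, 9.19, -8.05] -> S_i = Random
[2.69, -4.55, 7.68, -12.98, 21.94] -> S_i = 2.69*(-1.69)^i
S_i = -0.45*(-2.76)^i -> [-0.45, 1.24, -3.43, 9.46, -26.11]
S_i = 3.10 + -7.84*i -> [3.1, -4.74, -12.58, -20.42, -28.26]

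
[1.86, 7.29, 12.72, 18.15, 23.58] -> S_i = 1.86 + 5.43*i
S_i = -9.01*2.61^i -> [-9.01, -23.52, -61.38, -160.19, -418.11]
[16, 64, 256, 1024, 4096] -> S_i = 16*4^i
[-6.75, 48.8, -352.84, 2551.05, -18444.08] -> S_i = -6.75*(-7.23)^i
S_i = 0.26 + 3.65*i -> [0.26, 3.91, 7.56, 11.21, 14.86]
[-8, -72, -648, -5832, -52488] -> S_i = -8*9^i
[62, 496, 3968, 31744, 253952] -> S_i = 62*8^i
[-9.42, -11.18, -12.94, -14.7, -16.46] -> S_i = -9.42 + -1.76*i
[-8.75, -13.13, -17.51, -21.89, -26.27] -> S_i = -8.75 + -4.38*i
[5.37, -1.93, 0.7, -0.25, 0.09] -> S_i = 5.37*(-0.36)^i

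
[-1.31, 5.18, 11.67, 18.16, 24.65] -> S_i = -1.31 + 6.49*i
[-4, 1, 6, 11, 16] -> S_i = -4 + 5*i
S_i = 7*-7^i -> [7, -49, 343, -2401, 16807]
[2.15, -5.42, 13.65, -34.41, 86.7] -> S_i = 2.15*(-2.52)^i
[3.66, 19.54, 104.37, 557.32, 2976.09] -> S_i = 3.66*5.34^i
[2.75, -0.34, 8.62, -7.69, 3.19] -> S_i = Random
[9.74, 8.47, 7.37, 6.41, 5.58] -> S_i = 9.74*0.87^i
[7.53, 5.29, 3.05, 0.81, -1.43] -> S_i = 7.53 + -2.24*i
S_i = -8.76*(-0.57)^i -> [-8.76, 4.99, -2.85, 1.62, -0.92]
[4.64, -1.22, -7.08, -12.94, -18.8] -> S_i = 4.64 + -5.86*i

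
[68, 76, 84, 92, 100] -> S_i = 68 + 8*i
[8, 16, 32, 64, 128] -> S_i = 8*2^i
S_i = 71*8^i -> [71, 568, 4544, 36352, 290816]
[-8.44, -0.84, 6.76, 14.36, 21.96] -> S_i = -8.44 + 7.60*i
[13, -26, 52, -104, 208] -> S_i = 13*-2^i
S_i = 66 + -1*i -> [66, 65, 64, 63, 62]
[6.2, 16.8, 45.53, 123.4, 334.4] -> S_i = 6.20*2.71^i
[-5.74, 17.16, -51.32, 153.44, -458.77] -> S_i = -5.74*(-2.99)^i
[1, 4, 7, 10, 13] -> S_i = 1 + 3*i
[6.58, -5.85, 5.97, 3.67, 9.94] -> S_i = Random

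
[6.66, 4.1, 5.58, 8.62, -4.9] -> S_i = Random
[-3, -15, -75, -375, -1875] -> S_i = -3*5^i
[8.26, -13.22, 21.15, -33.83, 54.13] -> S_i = 8.26*(-1.60)^i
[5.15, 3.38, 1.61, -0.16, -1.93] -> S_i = 5.15 + -1.77*i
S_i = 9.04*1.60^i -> [9.04, 14.46, 23.14, 37.03, 59.24]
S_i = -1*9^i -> [-1, -9, -81, -729, -6561]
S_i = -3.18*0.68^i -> [-3.18, -2.16, -1.47, -1.0, -0.68]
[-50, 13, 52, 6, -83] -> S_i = Random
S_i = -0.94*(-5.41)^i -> [-0.94, 5.09, -27.51, 148.84, -805.22]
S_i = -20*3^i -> [-20, -60, -180, -540, -1620]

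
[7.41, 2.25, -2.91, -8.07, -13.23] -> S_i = 7.41 + -5.16*i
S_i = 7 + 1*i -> [7, 8, 9, 10, 11]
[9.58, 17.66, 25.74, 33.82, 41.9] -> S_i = 9.58 + 8.08*i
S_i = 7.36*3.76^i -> [7.36, 27.67, 104.05, 391.24, 1471.06]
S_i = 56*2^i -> [56, 112, 224, 448, 896]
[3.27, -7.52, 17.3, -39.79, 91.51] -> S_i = 3.27*(-2.30)^i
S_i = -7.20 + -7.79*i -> [-7.2, -14.99, -22.78, -30.57, -38.36]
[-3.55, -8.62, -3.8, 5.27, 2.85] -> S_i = Random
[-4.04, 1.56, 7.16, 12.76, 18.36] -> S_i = -4.04 + 5.60*i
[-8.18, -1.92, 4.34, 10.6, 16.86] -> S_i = -8.18 + 6.26*i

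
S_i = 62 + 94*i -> [62, 156, 250, 344, 438]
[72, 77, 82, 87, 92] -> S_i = 72 + 5*i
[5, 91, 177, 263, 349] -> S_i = 5 + 86*i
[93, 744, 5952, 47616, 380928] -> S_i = 93*8^i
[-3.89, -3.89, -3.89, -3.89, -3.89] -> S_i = -3.89*1.00^i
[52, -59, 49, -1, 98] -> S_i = Random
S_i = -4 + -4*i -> [-4, -8, -12, -16, -20]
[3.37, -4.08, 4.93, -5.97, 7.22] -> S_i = 3.37*(-1.21)^i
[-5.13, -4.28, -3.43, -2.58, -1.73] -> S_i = -5.13 + 0.85*i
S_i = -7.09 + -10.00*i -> [-7.09, -17.09, -27.09, -37.09, -47.09]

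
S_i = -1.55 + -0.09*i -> [-1.55, -1.64, -1.73, -1.82, -1.91]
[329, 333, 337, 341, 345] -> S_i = 329 + 4*i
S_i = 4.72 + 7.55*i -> [4.72, 12.27, 19.82, 27.37, 34.92]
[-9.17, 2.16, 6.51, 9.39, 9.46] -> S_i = Random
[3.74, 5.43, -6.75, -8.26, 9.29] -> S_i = Random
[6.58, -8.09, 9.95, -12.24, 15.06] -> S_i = 6.58*(-1.23)^i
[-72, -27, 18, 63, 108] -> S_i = -72 + 45*i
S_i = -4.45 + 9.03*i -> [-4.45, 4.58, 13.61, 22.64, 31.67]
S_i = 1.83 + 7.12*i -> [1.83, 8.95, 16.07, 23.19, 30.31]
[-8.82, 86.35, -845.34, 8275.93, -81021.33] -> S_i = -8.82*(-9.79)^i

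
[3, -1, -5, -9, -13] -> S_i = 3 + -4*i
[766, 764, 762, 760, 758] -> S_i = 766 + -2*i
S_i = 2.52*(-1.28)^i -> [2.52, -3.23, 4.13, -5.28, 6.76]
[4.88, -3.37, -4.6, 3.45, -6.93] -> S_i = Random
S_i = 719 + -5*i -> [719, 714, 709, 704, 699]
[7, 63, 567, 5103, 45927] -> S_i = 7*9^i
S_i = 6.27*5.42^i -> [6.27, 33.98, 184.19, 998.31, 5410.84]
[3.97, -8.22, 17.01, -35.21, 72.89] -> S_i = 3.97*(-2.07)^i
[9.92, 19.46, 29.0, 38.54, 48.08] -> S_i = 9.92 + 9.54*i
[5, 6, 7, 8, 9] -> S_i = 5 + 1*i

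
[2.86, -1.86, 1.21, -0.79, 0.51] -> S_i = 2.86*(-0.65)^i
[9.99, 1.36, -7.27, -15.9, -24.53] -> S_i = 9.99 + -8.63*i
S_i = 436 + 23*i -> [436, 459, 482, 505, 528]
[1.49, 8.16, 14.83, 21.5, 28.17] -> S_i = 1.49 + 6.67*i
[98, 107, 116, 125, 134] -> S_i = 98 + 9*i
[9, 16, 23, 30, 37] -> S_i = 9 + 7*i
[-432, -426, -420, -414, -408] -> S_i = -432 + 6*i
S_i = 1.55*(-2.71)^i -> [1.55, -4.2, 11.38, -30.85, 83.6]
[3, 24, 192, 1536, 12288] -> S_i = 3*8^i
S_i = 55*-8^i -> [55, -440, 3520, -28160, 225280]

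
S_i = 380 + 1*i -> [380, 381, 382, 383, 384]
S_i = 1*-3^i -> [1, -3, 9, -27, 81]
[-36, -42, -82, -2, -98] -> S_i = Random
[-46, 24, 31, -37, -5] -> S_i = Random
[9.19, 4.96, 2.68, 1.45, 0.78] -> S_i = 9.19*0.54^i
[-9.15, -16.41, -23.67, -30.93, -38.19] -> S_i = -9.15 + -7.26*i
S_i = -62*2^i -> [-62, -124, -248, -496, -992]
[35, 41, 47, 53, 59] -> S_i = 35 + 6*i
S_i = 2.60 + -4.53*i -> [2.6, -1.93, -6.46, -10.99, -15.52]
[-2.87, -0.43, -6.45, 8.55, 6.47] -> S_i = Random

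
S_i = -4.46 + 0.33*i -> [-4.46, -4.13, -3.8, -3.47, -3.14]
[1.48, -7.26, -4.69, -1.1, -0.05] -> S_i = Random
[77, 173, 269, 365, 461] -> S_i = 77 + 96*i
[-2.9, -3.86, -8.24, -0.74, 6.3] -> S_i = Random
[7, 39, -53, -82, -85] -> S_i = Random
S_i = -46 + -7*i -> [-46, -53, -60, -67, -74]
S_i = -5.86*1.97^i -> [-5.86, -11.54, -22.74, -44.8, -88.26]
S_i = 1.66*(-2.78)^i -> [1.66, -4.61, 12.83, -35.67, 99.15]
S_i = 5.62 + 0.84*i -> [5.62, 6.46, 7.3, 8.14, 8.98]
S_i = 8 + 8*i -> [8, 16, 24, 32, 40]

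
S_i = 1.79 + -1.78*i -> [1.79, 0.01, -1.77, -3.55, -5.33]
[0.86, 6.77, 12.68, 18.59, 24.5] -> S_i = 0.86 + 5.91*i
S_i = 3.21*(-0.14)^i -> [3.21, -0.45, 0.06, -0.01, 0.0]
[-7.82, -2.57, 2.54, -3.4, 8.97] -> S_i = Random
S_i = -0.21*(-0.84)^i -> [-0.21, 0.18, -0.15, 0.12, -0.1]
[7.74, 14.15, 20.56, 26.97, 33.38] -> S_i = 7.74 + 6.41*i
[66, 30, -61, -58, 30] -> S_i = Random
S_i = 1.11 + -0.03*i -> [1.11, 1.08, 1.05, 1.02, 0.99]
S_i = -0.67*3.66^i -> [-0.67, -2.45, -8.98, -32.85, -120.23]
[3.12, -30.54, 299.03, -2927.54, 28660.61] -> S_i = 3.12*(-9.79)^i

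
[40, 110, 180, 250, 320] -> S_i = 40 + 70*i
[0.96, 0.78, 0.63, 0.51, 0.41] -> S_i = 0.96*0.81^i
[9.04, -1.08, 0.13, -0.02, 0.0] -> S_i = 9.04*(-0.12)^i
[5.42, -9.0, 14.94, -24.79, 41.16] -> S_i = 5.42*(-1.66)^i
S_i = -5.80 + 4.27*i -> [-5.8, -1.53, 2.74, 7.01, 11.28]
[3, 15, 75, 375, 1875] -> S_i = 3*5^i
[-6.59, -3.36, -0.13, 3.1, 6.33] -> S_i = -6.59 + 3.23*i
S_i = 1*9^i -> [1, 9, 81, 729, 6561]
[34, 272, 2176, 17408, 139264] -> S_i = 34*8^i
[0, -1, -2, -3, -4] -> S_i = 0 + -1*i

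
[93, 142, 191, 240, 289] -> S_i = 93 + 49*i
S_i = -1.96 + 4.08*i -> [-1.96, 2.12, 6.2, 10.28, 14.36]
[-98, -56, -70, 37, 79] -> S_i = Random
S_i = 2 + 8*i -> [2, 10, 18, 26, 34]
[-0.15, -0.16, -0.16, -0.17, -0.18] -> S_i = -0.15*1.04^i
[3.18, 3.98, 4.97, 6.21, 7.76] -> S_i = 3.18*1.25^i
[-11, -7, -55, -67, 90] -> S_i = Random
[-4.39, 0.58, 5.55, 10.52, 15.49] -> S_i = -4.39 + 4.97*i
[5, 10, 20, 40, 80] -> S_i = 5*2^i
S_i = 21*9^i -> [21, 189, 1701, 15309, 137781]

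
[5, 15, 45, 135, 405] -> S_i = 5*3^i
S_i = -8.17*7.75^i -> [-8.17, -63.32, -490.71, -3803.01, -29473.31]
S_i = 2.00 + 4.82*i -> [2.0, 6.82, 11.64, 16.46, 21.28]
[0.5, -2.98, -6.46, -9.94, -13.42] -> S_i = 0.50 + -3.48*i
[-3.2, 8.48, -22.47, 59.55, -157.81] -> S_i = -3.20*(-2.65)^i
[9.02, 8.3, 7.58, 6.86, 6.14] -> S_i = 9.02 + -0.72*i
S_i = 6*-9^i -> [6, -54, 486, -4374, 39366]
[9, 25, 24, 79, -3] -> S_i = Random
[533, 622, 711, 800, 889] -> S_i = 533 + 89*i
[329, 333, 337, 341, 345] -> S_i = 329 + 4*i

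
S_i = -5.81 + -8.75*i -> [-5.81, -14.56, -23.31, -32.06, -40.81]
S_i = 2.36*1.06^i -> [2.36, 2.5, 2.65, 2.81, 2.98]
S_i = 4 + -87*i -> [4, -83, -170, -257, -344]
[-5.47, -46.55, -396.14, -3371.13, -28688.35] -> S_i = -5.47*8.51^i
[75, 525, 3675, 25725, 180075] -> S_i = 75*7^i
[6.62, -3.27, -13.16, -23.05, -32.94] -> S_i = 6.62 + -9.89*i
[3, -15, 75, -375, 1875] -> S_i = 3*-5^i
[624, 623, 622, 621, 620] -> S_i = 624 + -1*i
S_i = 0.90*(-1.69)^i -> [0.9, -1.52, 2.57, -4.34, 7.34]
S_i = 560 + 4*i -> [560, 564, 568, 572, 576]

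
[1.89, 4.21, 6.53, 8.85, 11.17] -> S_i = 1.89 + 2.32*i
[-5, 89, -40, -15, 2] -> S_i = Random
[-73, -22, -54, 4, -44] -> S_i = Random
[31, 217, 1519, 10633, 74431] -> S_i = 31*7^i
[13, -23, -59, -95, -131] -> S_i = 13 + -36*i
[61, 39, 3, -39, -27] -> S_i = Random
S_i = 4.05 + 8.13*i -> [4.05, 12.18, 20.31, 28.44, 36.57]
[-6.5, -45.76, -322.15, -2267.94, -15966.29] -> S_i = -6.50*7.04^i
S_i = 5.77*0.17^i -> [5.77, 0.98, 0.17, 0.03, 0.0]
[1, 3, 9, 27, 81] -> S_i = 1*3^i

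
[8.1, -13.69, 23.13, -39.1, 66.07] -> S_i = 8.10*(-1.69)^i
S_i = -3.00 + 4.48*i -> [-3.0, 1.48, 5.96, 10.44, 14.92]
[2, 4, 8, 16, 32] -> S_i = 2*2^i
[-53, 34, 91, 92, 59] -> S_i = Random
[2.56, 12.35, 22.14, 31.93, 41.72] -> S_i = 2.56 + 9.79*i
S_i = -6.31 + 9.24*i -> [-6.31, 2.93, 12.17, 21.41, 30.65]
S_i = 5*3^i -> [5, 15, 45, 135, 405]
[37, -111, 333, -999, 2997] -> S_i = 37*-3^i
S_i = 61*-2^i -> [61, -122, 244, -488, 976]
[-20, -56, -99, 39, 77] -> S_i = Random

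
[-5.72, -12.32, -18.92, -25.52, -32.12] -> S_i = -5.72 + -6.60*i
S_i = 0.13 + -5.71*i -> [0.13, -5.58, -11.29, -17.0, -22.71]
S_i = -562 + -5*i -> [-562, -567, -572, -577, -582]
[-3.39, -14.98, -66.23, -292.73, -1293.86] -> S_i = -3.39*4.42^i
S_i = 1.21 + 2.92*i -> [1.21, 4.13, 7.05, 9.97, 12.89]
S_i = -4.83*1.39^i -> [-4.83, -6.71, -9.33, -12.97, -18.03]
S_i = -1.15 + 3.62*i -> [-1.15, 2.47, 6.09, 9.71, 13.33]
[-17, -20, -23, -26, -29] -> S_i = -17 + -3*i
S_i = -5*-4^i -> [-5, 20, -80, 320, -1280]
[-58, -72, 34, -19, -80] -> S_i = Random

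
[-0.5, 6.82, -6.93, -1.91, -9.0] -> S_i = Random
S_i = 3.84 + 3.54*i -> [3.84, 7.38, 10.92, 14.46, 18.0]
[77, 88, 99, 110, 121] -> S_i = 77 + 11*i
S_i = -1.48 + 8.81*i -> [-1.48, 7.33, 16.14, 24.95, 33.76]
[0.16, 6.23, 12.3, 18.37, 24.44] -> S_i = 0.16 + 6.07*i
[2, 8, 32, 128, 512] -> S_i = 2*4^i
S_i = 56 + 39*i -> [56, 95, 134, 173, 212]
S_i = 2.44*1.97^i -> [2.44, 4.81, 9.47, 18.65, 36.75]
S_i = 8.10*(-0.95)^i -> [8.1, -7.69, 7.31, -6.94, 6.6]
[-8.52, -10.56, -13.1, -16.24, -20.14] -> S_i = -8.52*1.24^i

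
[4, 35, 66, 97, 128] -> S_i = 4 + 31*i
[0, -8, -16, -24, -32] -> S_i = 0 + -8*i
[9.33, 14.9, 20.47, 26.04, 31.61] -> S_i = 9.33 + 5.57*i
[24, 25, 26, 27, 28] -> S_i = 24 + 1*i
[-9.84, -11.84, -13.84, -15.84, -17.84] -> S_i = -9.84 + -2.00*i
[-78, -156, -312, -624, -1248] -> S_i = -78*2^i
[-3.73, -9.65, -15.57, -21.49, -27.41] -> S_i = -3.73 + -5.92*i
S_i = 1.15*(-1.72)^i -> [1.15, -1.98, 3.4, -5.85, 10.06]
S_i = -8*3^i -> [-8, -24, -72, -216, -648]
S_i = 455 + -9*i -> [455, 446, 437, 428, 419]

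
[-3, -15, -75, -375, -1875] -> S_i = -3*5^i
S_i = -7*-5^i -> [-7, 35, -175, 875, -4375]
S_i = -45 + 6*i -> [-45, -39, -33, -27, -21]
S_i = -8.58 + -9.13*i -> [-8.58, -17.71, -26.84, -35.97, -45.1]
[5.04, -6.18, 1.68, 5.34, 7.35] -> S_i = Random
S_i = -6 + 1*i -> [-6, -5, -4, -3, -2]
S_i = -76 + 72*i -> [-76, -4, 68, 140, 212]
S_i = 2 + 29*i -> [2, 31, 60, 89, 118]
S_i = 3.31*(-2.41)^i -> [3.31, -7.98, 19.22, -46.33, 111.66]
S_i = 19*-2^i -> [19, -38, 76, -152, 304]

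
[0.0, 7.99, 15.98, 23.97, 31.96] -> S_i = 0.00 + 7.99*i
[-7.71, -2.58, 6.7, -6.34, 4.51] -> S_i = Random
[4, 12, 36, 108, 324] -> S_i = 4*3^i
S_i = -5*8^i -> [-5, -40, -320, -2560, -20480]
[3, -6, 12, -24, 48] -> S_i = 3*-2^i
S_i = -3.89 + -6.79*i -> [-3.89, -10.68, -17.47, -24.26, -31.05]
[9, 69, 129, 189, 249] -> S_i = 9 + 60*i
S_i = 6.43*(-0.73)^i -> [6.43, -4.69, 3.43, -2.5, 1.83]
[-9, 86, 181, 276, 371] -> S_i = -9 + 95*i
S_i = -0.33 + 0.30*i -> [-0.33, -0.03, 0.27, 0.57, 0.87]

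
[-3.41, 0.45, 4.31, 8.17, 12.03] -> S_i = -3.41 + 3.86*i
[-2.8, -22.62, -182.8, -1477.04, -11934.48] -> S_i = -2.80*8.08^i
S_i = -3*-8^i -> [-3, 24, -192, 1536, -12288]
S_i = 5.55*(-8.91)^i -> [5.55, -49.45, 440.6, -3925.78, 34978.71]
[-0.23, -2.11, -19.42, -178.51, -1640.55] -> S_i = -0.23*9.19^i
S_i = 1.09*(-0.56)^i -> [1.09, -0.61, 0.34, -0.19, 0.11]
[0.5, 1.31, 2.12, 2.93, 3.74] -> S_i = 0.50 + 0.81*i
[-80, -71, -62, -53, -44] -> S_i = -80 + 9*i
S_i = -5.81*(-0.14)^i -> [-5.81, 0.81, -0.11, 0.02, -0.0]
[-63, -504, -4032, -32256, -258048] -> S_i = -63*8^i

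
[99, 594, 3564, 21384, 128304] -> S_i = 99*6^i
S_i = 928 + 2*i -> [928, 930, 932, 934, 936]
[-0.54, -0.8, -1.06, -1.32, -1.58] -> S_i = -0.54 + -0.26*i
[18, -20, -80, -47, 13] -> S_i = Random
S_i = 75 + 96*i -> [75, 171, 267, 363, 459]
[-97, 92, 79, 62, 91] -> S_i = Random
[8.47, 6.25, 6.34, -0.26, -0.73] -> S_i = Random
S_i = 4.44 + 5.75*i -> [4.44, 10.19, 15.94, 21.69, 27.44]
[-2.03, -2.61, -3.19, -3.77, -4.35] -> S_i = -2.03 + -0.58*i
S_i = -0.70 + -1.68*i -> [-0.7, -2.38, -4.06, -5.74, -7.42]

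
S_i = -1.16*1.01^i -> [-1.16, -1.17, -1.18, -1.2, -1.21]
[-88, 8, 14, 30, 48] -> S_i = Random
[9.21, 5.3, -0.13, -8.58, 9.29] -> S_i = Random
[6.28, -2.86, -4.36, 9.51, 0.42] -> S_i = Random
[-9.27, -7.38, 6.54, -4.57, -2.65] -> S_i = Random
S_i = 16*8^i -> [16, 128, 1024, 8192, 65536]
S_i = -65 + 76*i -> [-65, 11, 87, 163, 239]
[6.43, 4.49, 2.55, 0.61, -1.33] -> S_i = 6.43 + -1.94*i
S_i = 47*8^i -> [47, 376, 3008, 24064, 192512]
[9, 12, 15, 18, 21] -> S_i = 9 + 3*i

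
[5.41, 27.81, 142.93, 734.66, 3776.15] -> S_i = 5.41*5.14^i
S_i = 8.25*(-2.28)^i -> [8.25, -18.81, 42.89, -97.78, 222.94]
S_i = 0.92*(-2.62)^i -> [0.92, -2.41, 6.32, -16.55, 43.35]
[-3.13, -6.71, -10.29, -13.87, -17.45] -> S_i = -3.13 + -3.58*i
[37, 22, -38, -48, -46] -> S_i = Random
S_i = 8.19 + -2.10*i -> [8.19, 6.09, 3.99, 1.89, -0.21]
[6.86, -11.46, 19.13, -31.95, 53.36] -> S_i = 6.86*(-1.67)^i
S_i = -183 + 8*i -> [-183, -175, -167, -159, -151]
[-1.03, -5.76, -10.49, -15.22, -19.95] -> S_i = -1.03 + -4.73*i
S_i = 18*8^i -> [18, 144, 1152, 9216, 73728]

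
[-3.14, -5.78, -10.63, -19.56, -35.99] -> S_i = -3.14*1.84^i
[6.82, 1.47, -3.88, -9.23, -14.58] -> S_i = 6.82 + -5.35*i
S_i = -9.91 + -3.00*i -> [-9.91, -12.91, -15.91, -18.91, -21.91]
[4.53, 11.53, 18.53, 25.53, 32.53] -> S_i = 4.53 + 7.00*i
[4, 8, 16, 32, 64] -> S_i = 4*2^i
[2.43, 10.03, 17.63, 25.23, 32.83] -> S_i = 2.43 + 7.60*i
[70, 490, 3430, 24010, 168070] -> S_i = 70*7^i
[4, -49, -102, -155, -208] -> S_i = 4 + -53*i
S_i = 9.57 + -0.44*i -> [9.57, 9.13, 8.69, 8.25, 7.81]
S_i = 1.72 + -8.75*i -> [1.72, -7.03, -15.78, -24.53, -33.28]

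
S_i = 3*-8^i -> [3, -24, 192, -1536, 12288]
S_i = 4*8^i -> [4, 32, 256, 2048, 16384]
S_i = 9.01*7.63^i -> [9.01, 68.75, 524.53, 4002.2, 30536.76]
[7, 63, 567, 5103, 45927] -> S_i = 7*9^i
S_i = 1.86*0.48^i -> [1.86, 0.89, 0.43, 0.21, 0.1]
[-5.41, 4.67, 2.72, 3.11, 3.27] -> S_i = Random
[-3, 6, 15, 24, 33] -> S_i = -3 + 9*i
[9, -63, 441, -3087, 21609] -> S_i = 9*-7^i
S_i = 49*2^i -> [49, 98, 196, 392, 784]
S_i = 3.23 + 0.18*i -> [3.23, 3.41, 3.59, 3.77, 3.95]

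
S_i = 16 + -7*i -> [16, 9, 2, -5, -12]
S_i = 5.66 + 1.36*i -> [5.66, 7.02, 8.38, 9.74, 11.1]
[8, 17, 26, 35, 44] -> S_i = 8 + 9*i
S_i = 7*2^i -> [7, 14, 28, 56, 112]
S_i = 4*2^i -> [4, 8, 16, 32, 64]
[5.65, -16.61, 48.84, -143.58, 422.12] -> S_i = 5.65*(-2.94)^i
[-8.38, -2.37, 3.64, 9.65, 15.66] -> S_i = -8.38 + 6.01*i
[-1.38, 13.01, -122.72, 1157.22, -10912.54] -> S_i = -1.38*(-9.43)^i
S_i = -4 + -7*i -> [-4, -11, -18, -25, -32]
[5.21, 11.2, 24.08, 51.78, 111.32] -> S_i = 5.21*2.15^i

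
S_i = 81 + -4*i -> [81, 77, 73, 69, 65]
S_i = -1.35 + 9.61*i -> [-1.35, 8.26, 17.87, 27.48, 37.09]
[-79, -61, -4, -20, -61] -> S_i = Random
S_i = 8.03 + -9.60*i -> [8.03, -1.57, -11.17, -20.77, -30.37]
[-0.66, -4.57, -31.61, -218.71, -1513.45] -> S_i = -0.66*6.92^i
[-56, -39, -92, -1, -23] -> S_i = Random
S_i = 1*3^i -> [1, 3, 9, 27, 81]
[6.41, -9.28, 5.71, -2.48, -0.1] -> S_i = Random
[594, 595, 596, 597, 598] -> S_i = 594 + 1*i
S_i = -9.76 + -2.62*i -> [-9.76, -12.38, -15.0, -17.62, -20.24]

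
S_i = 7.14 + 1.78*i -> [7.14, 8.92, 10.7, 12.48, 14.26]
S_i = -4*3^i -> [-4, -12, -36, -108, -324]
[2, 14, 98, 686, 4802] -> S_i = 2*7^i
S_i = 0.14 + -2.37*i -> [0.14, -2.23, -4.6, -6.97, -9.34]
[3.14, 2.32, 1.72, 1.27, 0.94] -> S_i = 3.14*0.74^i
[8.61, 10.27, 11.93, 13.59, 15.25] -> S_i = 8.61 + 1.66*i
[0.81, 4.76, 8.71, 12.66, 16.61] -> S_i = 0.81 + 3.95*i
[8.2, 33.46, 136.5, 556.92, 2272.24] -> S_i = 8.20*4.08^i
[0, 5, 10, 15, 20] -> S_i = 0 + 5*i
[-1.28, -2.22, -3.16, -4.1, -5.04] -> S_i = -1.28 + -0.94*i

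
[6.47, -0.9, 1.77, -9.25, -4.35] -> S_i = Random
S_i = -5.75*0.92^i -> [-5.75, -5.29, -4.87, -4.48, -4.12]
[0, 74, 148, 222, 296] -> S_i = 0 + 74*i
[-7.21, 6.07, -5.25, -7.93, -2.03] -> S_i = Random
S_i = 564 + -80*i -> [564, 484, 404, 324, 244]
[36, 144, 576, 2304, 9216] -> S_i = 36*4^i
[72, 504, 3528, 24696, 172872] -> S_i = 72*7^i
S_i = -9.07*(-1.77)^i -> [-9.07, 16.05, -28.42, 50.3, -89.02]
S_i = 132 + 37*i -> [132, 169, 206, 243, 280]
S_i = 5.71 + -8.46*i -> [5.71, -2.75, -11.21, -19.67, -28.13]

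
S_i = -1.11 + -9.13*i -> [-1.11, -10.24, -19.37, -28.5, -37.63]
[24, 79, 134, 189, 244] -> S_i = 24 + 55*i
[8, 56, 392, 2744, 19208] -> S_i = 8*7^i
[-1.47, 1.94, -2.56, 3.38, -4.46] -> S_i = -1.47*(-1.32)^i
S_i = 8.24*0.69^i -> [8.24, 5.69, 3.92, 2.71, 1.87]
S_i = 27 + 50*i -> [27, 77, 127, 177, 227]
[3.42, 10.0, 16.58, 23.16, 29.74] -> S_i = 3.42 + 6.58*i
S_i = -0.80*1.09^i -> [-0.8, -0.87, -0.95, -1.04, -1.13]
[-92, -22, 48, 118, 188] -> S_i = -92 + 70*i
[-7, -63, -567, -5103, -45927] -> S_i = -7*9^i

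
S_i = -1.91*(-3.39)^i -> [-1.91, 6.47, -21.95, 74.41, -252.25]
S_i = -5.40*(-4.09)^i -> [-5.4, 22.09, -90.33, 369.46, -1511.08]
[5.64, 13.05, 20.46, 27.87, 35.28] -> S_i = 5.64 + 7.41*i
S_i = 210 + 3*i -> [210, 213, 216, 219, 222]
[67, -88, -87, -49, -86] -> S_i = Random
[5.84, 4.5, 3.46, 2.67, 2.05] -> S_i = 5.84*0.77^i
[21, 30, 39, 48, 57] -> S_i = 21 + 9*i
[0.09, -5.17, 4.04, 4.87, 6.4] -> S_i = Random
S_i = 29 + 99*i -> [29, 128, 227, 326, 425]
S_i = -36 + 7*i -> [-36, -29, -22, -15, -8]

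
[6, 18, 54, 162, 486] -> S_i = 6*3^i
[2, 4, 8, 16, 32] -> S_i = 2*2^i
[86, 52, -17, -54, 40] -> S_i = Random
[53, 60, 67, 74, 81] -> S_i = 53 + 7*i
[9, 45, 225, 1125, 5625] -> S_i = 9*5^i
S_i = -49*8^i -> [-49, -392, -3136, -25088, -200704]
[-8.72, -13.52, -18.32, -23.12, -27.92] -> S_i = -8.72 + -4.80*i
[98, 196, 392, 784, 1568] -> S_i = 98*2^i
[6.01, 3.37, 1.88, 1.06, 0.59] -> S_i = 6.01*0.56^i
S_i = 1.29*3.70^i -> [1.29, 4.77, 17.66, 65.34, 241.77]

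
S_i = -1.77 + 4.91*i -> [-1.77, 3.14, 8.05, 12.96, 17.87]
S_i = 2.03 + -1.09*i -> [2.03, 0.94, -0.15, -1.24, -2.33]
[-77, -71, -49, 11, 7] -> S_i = Random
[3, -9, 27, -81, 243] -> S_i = 3*-3^i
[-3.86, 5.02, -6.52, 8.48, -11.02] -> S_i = -3.86*(-1.30)^i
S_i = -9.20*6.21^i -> [-9.2, -57.13, -354.79, -2203.24, -13682.15]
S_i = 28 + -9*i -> [28, 19, 10, 1, -8]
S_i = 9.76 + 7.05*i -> [9.76, 16.81, 23.86, 30.91, 37.96]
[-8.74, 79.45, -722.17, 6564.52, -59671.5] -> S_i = -8.74*(-9.09)^i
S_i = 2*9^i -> [2, 18, 162, 1458, 13122]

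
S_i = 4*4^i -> [4, 16, 64, 256, 1024]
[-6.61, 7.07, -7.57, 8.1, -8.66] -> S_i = -6.61*(-1.07)^i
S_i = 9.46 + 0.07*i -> [9.46, 9.53, 9.6, 9.67, 9.74]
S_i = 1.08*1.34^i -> [1.08, 1.45, 1.94, 2.6, 3.48]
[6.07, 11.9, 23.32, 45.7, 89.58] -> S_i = 6.07*1.96^i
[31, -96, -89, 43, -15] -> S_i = Random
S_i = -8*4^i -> [-8, -32, -128, -512, -2048]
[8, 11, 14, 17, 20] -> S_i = 8 + 3*i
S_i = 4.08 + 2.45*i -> [4.08, 6.53, 8.98, 11.43, 13.88]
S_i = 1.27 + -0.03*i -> [1.27, 1.24, 1.21, 1.18, 1.15]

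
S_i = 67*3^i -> [67, 201, 603, 1809, 5427]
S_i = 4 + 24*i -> [4, 28, 52, 76, 100]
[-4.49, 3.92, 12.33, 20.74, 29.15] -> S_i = -4.49 + 8.41*i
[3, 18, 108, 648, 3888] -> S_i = 3*6^i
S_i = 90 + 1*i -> [90, 91, 92, 93, 94]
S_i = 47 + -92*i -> [47, -45, -137, -229, -321]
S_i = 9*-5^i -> [9, -45, 225, -1125, 5625]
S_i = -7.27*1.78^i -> [-7.27, -12.94, -23.03, -41.0, -72.98]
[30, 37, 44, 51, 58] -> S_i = 30 + 7*i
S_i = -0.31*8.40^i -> [-0.31, -2.6, -21.87, -183.74, -1543.4]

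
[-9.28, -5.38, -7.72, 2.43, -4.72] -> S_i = Random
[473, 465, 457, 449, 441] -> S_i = 473 + -8*i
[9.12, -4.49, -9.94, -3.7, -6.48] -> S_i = Random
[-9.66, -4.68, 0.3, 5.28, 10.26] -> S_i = -9.66 + 4.98*i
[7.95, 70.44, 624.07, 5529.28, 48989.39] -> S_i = 7.95*8.86^i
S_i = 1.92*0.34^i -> [1.92, 0.65, 0.22, 0.08, 0.03]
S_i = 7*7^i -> [7, 49, 343, 2401, 16807]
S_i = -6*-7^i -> [-6, 42, -294, 2058, -14406]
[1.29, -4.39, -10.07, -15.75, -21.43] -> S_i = 1.29 + -5.68*i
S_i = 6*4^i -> [6, 24, 96, 384, 1536]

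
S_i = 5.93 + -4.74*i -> [5.93, 1.19, -3.55, -8.29, -13.03]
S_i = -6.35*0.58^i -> [-6.35, -3.68, -2.14, -1.24, -0.72]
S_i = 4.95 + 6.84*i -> [4.95, 11.79, 18.63, 25.47, 32.31]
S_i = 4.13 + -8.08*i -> [4.13, -3.95, -12.03, -20.11, -28.19]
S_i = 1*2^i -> [1, 2, 4, 8, 16]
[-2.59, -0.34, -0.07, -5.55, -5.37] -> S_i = Random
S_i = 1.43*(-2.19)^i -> [1.43, -3.13, 6.86, -15.02, 32.89]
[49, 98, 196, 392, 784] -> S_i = 49*2^i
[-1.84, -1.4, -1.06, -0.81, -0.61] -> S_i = -1.84*0.76^i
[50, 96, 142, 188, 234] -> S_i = 50 + 46*i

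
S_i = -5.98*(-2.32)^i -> [-5.98, 13.87, -32.19, 74.67, -173.24]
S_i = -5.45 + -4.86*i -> [-5.45, -10.31, -15.17, -20.03, -24.89]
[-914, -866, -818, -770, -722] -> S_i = -914 + 48*i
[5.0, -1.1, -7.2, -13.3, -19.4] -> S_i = 5.00 + -6.10*i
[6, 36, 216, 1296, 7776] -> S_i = 6*6^i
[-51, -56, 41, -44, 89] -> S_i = Random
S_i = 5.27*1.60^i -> [5.27, 8.43, 13.49, 21.59, 34.54]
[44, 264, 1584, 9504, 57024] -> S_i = 44*6^i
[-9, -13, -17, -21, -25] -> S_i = -9 + -4*i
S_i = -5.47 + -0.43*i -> [-5.47, -5.9, -6.33, -6.76, -7.19]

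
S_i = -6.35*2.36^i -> [-6.35, -14.99, -35.37, -83.47, -196.98]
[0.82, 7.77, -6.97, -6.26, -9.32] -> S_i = Random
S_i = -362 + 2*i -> [-362, -360, -358, -356, -354]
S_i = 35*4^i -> [35, 140, 560, 2240, 8960]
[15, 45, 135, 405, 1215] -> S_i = 15*3^i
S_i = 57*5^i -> [57, 285, 1425, 7125, 35625]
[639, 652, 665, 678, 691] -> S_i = 639 + 13*i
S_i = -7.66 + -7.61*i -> [-7.66, -15.27, -22.88, -30.49, -38.1]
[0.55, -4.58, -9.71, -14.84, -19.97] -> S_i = 0.55 + -5.13*i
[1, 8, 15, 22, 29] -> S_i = 1 + 7*i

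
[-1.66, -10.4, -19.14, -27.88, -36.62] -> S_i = -1.66 + -8.74*i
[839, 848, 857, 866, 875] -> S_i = 839 + 9*i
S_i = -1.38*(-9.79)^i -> [-1.38, 13.51, -132.26, 1294.87, -12676.81]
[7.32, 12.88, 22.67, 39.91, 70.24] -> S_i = 7.32*1.76^i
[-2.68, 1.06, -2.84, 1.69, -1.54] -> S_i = Random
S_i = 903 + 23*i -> [903, 926, 949, 972, 995]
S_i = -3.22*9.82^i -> [-3.22, -31.62, -310.51, -3049.23, -29943.45]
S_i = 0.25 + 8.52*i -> [0.25, 8.77, 17.29, 25.81, 34.33]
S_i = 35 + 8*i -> [35, 43, 51, 59, 67]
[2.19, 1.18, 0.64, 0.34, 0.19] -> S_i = 2.19*0.54^i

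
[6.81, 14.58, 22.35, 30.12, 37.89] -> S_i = 6.81 + 7.77*i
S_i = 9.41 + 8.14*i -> [9.41, 17.55, 25.69, 33.83, 41.97]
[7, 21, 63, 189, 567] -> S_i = 7*3^i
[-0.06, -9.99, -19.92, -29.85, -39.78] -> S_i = -0.06 + -9.93*i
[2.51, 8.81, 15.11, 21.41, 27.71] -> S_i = 2.51 + 6.30*i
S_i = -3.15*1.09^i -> [-3.15, -3.43, -3.74, -4.08, -4.45]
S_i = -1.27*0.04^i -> [-1.27, -0.05, -0.0, -0.0, -0.0]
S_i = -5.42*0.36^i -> [-5.42, -1.95, -0.7, -0.25, -0.09]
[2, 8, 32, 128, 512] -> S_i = 2*4^i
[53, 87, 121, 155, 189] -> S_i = 53 + 34*i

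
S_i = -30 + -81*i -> [-30, -111, -192, -273, -354]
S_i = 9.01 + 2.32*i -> [9.01, 11.33, 13.65, 15.97, 18.29]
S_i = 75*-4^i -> [75, -300, 1200, -4800, 19200]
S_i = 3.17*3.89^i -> [3.17, 12.33, 47.97, 186.6, 725.87]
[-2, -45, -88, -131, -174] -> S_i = -2 + -43*i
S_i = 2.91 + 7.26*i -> [2.91, 10.17, 17.43, 24.69, 31.95]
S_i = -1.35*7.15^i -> [-1.35, -9.65, -69.02, -493.46, -3528.24]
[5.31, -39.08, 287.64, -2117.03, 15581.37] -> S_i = 5.31*(-7.36)^i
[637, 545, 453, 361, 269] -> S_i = 637 + -92*i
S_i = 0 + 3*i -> [0, 3, 6, 9, 12]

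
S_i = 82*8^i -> [82, 656, 5248, 41984, 335872]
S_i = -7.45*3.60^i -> [-7.45, -26.82, -96.55, -347.59, -1251.31]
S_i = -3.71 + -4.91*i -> [-3.71, -8.62, -13.53, -18.44, -23.35]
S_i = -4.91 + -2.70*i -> [-4.91, -7.61, -10.31, -13.01, -15.71]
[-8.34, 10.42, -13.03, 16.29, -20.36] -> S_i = -8.34*(-1.25)^i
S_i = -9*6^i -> [-9, -54, -324, -1944, -11664]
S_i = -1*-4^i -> [-1, 4, -16, 64, -256]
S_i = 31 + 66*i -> [31, 97, 163, 229, 295]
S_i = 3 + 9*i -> [3, 12, 21, 30, 39]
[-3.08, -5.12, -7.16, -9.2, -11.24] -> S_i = -3.08 + -2.04*i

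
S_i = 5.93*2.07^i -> [5.93, 12.28, 25.41, 52.6, 108.88]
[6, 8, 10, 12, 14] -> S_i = 6 + 2*i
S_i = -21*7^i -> [-21, -147, -1029, -7203, -50421]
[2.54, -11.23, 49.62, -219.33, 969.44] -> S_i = 2.54*(-4.42)^i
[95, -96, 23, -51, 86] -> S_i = Random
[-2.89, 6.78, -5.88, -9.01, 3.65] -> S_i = Random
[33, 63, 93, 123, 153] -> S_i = 33 + 30*i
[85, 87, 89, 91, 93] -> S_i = 85 + 2*i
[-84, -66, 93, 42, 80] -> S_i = Random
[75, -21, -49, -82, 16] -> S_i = Random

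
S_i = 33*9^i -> [33, 297, 2673, 24057, 216513]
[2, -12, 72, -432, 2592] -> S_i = 2*-6^i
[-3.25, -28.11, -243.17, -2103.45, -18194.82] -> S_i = -3.25*8.65^i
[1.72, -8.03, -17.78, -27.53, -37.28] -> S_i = 1.72 + -9.75*i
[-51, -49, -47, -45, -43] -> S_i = -51 + 2*i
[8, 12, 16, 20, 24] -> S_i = 8 + 4*i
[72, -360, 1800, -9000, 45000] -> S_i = 72*-5^i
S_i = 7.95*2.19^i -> [7.95, 17.41, 38.13, 83.5, 182.87]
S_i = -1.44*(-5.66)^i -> [-1.44, 8.15, -46.13, 261.1, -1477.84]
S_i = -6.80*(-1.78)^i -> [-6.8, 12.1, -21.55, 38.35, -68.26]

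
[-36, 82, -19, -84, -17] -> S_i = Random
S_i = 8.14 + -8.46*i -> [8.14, -0.32, -8.78, -17.24, -25.7]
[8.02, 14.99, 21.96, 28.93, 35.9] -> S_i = 8.02 + 6.97*i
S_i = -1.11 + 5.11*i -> [-1.11, 4.0, 9.11, 14.22, 19.33]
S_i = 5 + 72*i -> [5, 77, 149, 221, 293]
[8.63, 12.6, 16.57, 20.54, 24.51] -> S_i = 8.63 + 3.97*i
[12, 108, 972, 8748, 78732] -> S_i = 12*9^i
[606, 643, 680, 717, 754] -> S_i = 606 + 37*i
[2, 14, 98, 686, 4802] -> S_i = 2*7^i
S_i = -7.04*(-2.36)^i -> [-7.04, 16.61, -39.21, 92.54, -218.38]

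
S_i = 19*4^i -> [19, 76, 304, 1216, 4864]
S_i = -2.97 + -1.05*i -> [-2.97, -4.02, -5.07, -6.12, -7.17]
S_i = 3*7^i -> [3, 21, 147, 1029, 7203]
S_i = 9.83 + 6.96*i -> [9.83, 16.79, 23.75, 30.71, 37.67]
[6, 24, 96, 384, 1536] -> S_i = 6*4^i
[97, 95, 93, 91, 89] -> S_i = 97 + -2*i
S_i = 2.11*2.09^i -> [2.11, 4.41, 9.22, 19.26, 40.26]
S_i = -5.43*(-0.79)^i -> [-5.43, 4.29, -3.39, 2.68, -2.11]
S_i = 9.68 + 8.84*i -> [9.68, 18.52, 27.36, 36.2, 45.04]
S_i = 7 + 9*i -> [7, 16, 25, 34, 43]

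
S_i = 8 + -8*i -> [8, 0, -8, -16, -24]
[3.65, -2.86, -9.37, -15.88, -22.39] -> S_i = 3.65 + -6.51*i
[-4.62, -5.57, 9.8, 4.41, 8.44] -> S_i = Random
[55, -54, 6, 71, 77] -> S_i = Random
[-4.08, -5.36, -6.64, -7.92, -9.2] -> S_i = -4.08 + -1.28*i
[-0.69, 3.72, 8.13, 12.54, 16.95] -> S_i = -0.69 + 4.41*i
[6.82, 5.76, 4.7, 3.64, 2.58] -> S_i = 6.82 + -1.06*i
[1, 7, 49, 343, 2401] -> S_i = 1*7^i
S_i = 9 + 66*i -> [9, 75, 141, 207, 273]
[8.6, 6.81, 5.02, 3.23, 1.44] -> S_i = 8.60 + -1.79*i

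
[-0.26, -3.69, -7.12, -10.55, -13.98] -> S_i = -0.26 + -3.43*i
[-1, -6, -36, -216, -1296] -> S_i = -1*6^i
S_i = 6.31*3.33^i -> [6.31, 21.01, 69.97, 233.0, 775.9]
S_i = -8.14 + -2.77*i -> [-8.14, -10.91, -13.68, -16.45, -19.22]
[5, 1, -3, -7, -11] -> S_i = 5 + -4*i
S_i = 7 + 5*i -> [7, 12, 17, 22, 27]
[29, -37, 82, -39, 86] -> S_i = Random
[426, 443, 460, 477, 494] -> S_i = 426 + 17*i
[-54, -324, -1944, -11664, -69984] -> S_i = -54*6^i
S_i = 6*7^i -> [6, 42, 294, 2058, 14406]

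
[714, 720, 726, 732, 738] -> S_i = 714 + 6*i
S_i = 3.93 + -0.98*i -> [3.93, 2.95, 1.97, 0.99, 0.01]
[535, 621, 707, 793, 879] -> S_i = 535 + 86*i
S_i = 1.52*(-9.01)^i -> [1.52, -13.7, 123.39, -1111.78, 10017.12]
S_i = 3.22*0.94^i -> [3.22, 3.03, 2.85, 2.67, 2.51]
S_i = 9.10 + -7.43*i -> [9.1, 1.67, -5.76, -13.19, -20.62]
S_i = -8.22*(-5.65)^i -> [-8.22, 46.44, -262.4, 1482.58, -8376.56]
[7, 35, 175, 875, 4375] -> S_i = 7*5^i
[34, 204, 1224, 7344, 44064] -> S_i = 34*6^i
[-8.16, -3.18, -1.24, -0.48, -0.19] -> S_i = -8.16*0.39^i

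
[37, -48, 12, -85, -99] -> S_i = Random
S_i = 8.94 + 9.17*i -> [8.94, 18.11, 27.28, 36.45, 45.62]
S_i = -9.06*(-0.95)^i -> [-9.06, 8.61, -8.18, 7.77, -7.38]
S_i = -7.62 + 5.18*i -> [-7.62, -2.44, 2.74, 7.92, 13.1]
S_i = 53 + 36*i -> [53, 89, 125, 161, 197]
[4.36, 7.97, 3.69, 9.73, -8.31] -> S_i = Random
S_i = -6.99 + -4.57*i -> [-6.99, -11.56, -16.13, -20.7, -25.27]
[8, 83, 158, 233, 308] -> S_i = 8 + 75*i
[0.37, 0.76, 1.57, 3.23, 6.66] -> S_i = 0.37*2.06^i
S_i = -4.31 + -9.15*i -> [-4.31, -13.46, -22.61, -31.76, -40.91]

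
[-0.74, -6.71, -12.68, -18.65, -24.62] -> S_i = -0.74 + -5.97*i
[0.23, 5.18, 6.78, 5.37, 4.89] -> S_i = Random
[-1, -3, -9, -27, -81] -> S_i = -1*3^i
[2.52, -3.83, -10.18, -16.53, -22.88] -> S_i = 2.52 + -6.35*i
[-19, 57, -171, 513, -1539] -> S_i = -19*-3^i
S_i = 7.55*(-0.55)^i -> [7.55, -4.15, 2.28, -1.26, 0.69]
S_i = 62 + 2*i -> [62, 64, 66, 68, 70]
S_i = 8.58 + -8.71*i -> [8.58, -0.13, -8.84, -17.55, -26.26]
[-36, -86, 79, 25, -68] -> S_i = Random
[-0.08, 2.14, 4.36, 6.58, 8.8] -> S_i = -0.08 + 2.22*i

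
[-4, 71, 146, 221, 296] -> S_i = -4 + 75*i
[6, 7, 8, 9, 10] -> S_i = 6 + 1*i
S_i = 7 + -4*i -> [7, 3, -1, -5, -9]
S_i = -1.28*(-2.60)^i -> [-1.28, 3.33, -8.65, 22.5, -58.49]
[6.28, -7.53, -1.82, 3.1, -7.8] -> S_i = Random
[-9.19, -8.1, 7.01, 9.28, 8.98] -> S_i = Random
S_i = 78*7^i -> [78, 546, 3822, 26754, 187278]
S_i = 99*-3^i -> [99, -297, 891, -2673, 8019]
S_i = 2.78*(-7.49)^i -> [2.78, -20.82, 155.96, -1168.13, 8749.27]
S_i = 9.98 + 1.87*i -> [9.98, 11.85, 13.72, 15.59, 17.46]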